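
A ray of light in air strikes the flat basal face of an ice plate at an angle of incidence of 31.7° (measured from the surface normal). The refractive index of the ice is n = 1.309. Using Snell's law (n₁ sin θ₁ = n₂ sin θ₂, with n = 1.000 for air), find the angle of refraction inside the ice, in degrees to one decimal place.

23.7°

Snell: sin θ_r = sin θ_i / n = sin 31.7° / 1.309 = 0.5255 / 1.309 = 0.4014.
θ_r = arcsin(0.4014) = 23.67°.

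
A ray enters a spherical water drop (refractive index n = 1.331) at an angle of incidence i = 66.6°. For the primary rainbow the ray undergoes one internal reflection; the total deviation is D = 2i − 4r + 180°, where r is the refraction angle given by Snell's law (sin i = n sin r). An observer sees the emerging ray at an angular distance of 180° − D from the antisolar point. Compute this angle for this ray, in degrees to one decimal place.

sin r = sin 66.6° / 1.331 = 0.9178/1.331 = 0.6895; r = 43.59°.
D = 2·66.6° − 4·43.59° + 180° = 133.20° − 174.37° + 180° = 138.83°.
Angle from antisolar point = 180° − D = 41.17°.

41.2°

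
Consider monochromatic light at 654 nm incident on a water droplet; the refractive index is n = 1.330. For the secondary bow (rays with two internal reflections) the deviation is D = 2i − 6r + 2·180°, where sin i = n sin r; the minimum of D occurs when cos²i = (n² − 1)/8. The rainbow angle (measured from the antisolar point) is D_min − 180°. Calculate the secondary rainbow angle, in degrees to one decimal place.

cos²i = (1.76890 − 1)/8 = 0.09611; i = arccos(0.31002) = 71.940°.
sin r = sin 71.940°/1.330 = 0.71483; r = 45.630°.
D_min = 2·71.940° − 6·45.630° + 360° = 230.101°.
Rainbow angle = D_min − 180° = 50.101°.

50.1°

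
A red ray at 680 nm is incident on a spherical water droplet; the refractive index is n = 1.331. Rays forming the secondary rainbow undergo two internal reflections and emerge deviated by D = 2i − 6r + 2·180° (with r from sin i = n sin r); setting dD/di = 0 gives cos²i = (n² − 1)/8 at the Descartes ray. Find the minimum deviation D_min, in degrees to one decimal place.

cos²i = (1.77156 − 1)/8 = 0.09645; i = arccos(0.31056) = 71.907°.
sin r = sin 71.907°/1.331 = 0.71417; r = 45.575°.
D_min = 2·71.907° − 6·45.575° + 360° = 230.365°.

230.4°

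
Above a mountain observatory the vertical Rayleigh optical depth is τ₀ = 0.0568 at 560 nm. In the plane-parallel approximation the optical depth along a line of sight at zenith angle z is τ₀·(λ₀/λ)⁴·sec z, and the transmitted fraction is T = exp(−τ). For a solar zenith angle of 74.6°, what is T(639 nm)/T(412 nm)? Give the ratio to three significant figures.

Airmass: sec 74.6° = 3.7657.
τ(639 nm) = 0.0568 × (560/639)⁴ × 3.7657 = 0.0568 × 0.5899 × 3.7657 = 0.1262.
τ(412 nm) = 0.0568 × (560/412)⁴ × 3.7657 = 0.0568 × 3.4132 × 3.7657 = 0.7301.
T(639)/T(412) = exp(τ_B − τ_A) = exp(0.6039) = 1.8292.

1.83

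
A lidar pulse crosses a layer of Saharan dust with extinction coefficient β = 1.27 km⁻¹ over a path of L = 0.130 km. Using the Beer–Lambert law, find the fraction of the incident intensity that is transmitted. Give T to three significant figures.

0.848

τ = β·L = 1.27 × 0.130 = 0.1651.
T = exp(−0.1651) = 0.8478.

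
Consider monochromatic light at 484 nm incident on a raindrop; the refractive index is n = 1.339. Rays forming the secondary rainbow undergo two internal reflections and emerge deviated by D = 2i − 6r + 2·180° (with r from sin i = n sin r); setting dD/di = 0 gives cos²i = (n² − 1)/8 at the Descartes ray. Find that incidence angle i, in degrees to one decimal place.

cos²i = (1.339² − 1)/8 = (1.79292 − 1)/8 = 0.09912.
cos i = 0.31483, so i = 71.650°.

71.6°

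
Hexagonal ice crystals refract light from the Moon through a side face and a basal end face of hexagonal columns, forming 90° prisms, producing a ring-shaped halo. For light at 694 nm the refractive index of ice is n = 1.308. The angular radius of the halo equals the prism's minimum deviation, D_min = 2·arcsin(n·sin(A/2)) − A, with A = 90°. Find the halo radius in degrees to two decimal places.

n·sin(A/2) = 1.308 × sin 45° = 1.308 × 0.7071 = 0.9249.
D_min = 2·arcsin(0.9249) − 90° = 2 × 67.653° − 90° = 45.305°.

45.31°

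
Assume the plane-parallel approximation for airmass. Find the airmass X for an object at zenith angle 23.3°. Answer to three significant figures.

X = sec z = 1/cos 23.3° = 1/0.9184 = 1.0888.

1.09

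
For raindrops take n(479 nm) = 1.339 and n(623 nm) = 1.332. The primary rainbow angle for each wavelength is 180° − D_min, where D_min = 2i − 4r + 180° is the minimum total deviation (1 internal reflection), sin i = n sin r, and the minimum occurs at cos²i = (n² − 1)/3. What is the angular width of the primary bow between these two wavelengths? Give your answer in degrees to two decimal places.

At 479 nm (n = 1.339): cos²i = 0.26431 → i = 59.062°, r = 39.834°, D_min = 138.786°, rainbow angle = 41.214°.
At 623 nm (n = 1.332): cos²i = 0.25807 → i = 59.469°, r = 40.290°, D_min = 137.776°, rainbow angle = 42.224°.
Angular width = |41.214° − 42.224°| = 1.010°.

1.01°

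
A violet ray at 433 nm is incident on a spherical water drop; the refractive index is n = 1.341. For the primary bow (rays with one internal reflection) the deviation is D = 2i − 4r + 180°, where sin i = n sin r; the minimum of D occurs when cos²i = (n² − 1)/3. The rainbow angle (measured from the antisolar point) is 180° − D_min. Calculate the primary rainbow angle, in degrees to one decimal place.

40.9°

cos²i = (1.79828 − 1)/3 = 0.26609; i = arccos(0.51584) = 58.946°.
sin r = sin 58.946°/1.341 = 0.63884; r = 39.705°.
D_min = 2·58.946° − 4·39.705° + 180° = 139.071°.
Rainbow angle = 180° − D_min = 40.929°.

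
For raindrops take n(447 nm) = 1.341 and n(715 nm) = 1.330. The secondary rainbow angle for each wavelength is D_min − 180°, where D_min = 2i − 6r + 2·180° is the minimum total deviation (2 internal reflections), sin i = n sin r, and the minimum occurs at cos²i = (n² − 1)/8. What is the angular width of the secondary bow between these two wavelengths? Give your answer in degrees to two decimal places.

2.86°

At 447 nm (n = 1.341): cos²i = 0.09979 → i = 71.586°, r = 45.034°, D_min = 232.966°, rainbow angle = 52.966°.
At 715 nm (n = 1.330): cos²i = 0.09611 → i = 71.940°, r = 45.630°, D_min = 230.101°, rainbow angle = 50.101°.
Angular width = |52.966° − 50.101°| = 2.865°.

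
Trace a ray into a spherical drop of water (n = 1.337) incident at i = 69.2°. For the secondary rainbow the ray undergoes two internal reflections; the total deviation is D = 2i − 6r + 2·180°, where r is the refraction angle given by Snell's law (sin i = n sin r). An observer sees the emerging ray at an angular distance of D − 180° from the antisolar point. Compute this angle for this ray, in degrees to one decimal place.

52.2°

sin r = sin 69.2° / 1.337 = 0.9348/1.337 = 0.6992; r = 44.36°.
D = 2·69.2° − 6·44.36° + 2·180° = 138.40° − 266.18° + 360° = 232.22°.
Angle from antisolar point = D − 180° = 52.22°.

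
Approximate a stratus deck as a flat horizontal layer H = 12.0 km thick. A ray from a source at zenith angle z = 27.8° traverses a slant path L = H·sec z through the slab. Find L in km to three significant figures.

sec z = 1/cos 27.8° = 1.1305.
L = 12.0 × 1.1305 = 13.566 km.

13.6 km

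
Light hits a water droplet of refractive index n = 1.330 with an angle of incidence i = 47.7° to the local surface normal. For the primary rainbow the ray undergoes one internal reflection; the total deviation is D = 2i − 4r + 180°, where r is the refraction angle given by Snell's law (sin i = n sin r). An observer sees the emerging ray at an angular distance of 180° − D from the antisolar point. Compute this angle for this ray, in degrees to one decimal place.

sin r = sin 47.7° / 1.330 = 0.7396/1.330 = 0.5561; r = 33.79°.
D = 2·47.7° − 4·33.79° + 180° = 95.40° − 135.15° + 180° = 140.25°.
Angle from antisolar point = 180° − D = 39.75°.

39.7°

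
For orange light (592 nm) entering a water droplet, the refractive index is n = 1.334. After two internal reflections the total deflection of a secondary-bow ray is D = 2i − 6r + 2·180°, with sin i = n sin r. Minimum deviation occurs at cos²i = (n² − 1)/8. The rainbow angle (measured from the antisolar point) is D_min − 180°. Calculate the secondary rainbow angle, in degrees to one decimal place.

51.2°

cos²i = (1.77956 − 1)/8 = 0.09744; i = arccos(0.31216) = 71.810°.
sin r = sin 71.810°/1.334 = 0.71217; r = 45.411°.
D_min = 2·71.810° − 6·45.411° + 360° = 231.153°.
Rainbow angle = D_min − 180° = 51.153°.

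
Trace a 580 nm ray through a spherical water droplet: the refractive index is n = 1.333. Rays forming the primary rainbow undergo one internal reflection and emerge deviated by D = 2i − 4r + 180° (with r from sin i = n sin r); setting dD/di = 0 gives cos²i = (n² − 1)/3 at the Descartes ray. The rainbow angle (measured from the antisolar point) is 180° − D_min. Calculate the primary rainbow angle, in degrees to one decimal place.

42.1°

cos²i = (1.77689 − 1)/3 = 0.25896; i = arccos(0.50888) = 59.410°.
sin r = sin 59.410°/1.333 = 0.64579; r = 40.225°.
D_min = 2·59.410° − 4·40.225° + 180° = 137.922°.
Rainbow angle = 180° − D_min = 42.078°.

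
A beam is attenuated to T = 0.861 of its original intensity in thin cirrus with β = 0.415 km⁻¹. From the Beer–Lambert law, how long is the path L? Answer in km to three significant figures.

0.361 km

Beer–Lambert: T = exp(−βL) ⇒ L = −ln(T)/β = −ln(0.861)/0.415 = 0.1497/0.415 = 0.3606 km.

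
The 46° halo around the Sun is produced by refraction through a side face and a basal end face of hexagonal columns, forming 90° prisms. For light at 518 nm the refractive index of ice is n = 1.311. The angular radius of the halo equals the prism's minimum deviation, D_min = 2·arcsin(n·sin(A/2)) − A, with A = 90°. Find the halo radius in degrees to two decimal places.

45.95°

n·sin(A/2) = 1.311 × sin 45° = 1.311 × 0.7071 = 0.9270.
D_min = 2·arcsin(0.9270) − 90° = 2 × 67.974° − 90° = 45.949°.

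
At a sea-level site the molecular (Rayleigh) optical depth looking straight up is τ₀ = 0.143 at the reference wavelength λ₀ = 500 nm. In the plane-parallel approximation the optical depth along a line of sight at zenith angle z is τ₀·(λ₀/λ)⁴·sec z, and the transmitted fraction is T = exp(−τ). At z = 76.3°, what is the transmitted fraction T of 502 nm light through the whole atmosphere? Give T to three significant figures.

sec 76.3° = 4.2223.
τ = 0.143 × (500/502)⁴ × 4.2223 = 0.143 × 0.9842 × 4.2223 = 0.5942.
T = exp(−0.5942) = 0.5520.

0.552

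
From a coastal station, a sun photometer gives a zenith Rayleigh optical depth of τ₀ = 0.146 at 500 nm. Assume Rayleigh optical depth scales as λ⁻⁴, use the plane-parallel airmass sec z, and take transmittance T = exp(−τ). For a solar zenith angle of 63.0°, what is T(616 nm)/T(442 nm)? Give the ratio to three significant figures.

Airmass: sec 63.0° = 2.2027.
τ(616 nm) = 0.146 × (500/616)⁴ × 2.2027 = 0.146 × 0.4341 × 2.2027 = 0.1396.
τ(442 nm) = 0.146 × (500/442)⁴ × 2.2027 = 0.146 × 1.6375 × 2.2027 = 0.5266.
T(616)/T(442) = exp(τ_B − τ_A) = exp(0.3870) = 1.4726.

1.47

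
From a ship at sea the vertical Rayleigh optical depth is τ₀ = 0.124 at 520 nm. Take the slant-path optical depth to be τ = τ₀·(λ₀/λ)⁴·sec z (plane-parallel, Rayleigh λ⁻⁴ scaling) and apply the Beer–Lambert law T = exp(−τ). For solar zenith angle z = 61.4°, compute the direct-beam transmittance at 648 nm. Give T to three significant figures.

0.898

sec 61.4° = 2.0890.
τ = 0.124 × (520/648)⁴ × 2.0890 = 0.124 × 0.4147 × 2.0890 = 0.1074.
T = exp(−0.1074) = 0.8981.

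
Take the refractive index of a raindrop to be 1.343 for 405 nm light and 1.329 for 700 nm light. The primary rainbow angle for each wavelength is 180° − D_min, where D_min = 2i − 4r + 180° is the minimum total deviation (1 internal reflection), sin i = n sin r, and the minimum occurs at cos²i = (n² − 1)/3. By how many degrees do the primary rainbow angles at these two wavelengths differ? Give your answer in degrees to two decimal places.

At 405 nm (n = 1.343): cos²i = 0.26788 → i = 58.830°, r = 39.577°, D_min = 139.354°, rainbow angle = 40.646°.
At 700 nm (n = 1.329): cos²i = 0.25541 → i = 59.643°, r = 40.487°, D_min = 137.337°, rainbow angle = 42.663°.
Angular width = |40.646° − 42.663°| = 2.017°.

2.02°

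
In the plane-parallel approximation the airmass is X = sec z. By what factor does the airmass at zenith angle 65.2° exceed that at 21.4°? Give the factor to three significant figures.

2.22

X(65.2°)/X(21.4°) = sec 65.2° / sec 21.4° = cos 21.4° / cos 65.2° = 0.9311/0.4195 = 2.2197.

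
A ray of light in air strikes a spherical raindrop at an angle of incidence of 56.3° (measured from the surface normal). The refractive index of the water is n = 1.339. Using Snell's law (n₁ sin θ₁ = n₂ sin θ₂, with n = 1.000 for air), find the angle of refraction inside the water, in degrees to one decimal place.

Snell: sin θ_r = sin θ_i / n = sin 56.3° / 1.339 = 0.8320 / 1.339 = 0.6213.
θ_r = arcsin(0.6213) = 38.41°.

38.4°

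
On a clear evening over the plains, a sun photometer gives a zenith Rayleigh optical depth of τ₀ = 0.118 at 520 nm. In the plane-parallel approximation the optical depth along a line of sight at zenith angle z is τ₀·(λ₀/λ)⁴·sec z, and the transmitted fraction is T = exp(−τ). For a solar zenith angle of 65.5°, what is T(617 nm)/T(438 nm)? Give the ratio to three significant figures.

1.52

Airmass: sec 65.5° = 2.4114.
τ(617 nm) = 0.118 × (520/617)⁴ × 2.4114 = 0.118 × 0.5045 × 2.4114 = 0.1436.
τ(438 nm) = 0.118 × (520/438)⁴ × 2.4114 = 0.118 × 1.9866 × 2.4114 = 0.5653.
T(617)/T(438) = exp(τ_B − τ_A) = exp(0.4217) = 1.5246.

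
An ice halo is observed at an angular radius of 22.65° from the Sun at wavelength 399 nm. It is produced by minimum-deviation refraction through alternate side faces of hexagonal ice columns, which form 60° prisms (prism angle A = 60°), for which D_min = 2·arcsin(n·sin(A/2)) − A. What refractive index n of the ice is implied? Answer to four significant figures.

Rearranging: n = sin((D_min + A)/2) / sin(A/2).
(D_min + A)/2 = (22.65° + 60°)/2 = 41.325°.
n = sin 41.325° / sin 30° = 0.6603 / 0.5000 = 1.3207.

1.321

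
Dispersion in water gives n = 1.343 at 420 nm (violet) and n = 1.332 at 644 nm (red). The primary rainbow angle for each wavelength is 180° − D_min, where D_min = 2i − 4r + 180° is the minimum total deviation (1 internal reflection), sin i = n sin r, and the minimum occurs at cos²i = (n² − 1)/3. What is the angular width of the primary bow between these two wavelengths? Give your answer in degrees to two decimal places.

1.58°

At 420 nm (n = 1.343): cos²i = 0.26788 → i = 58.830°, r = 39.577°, D_min = 139.354°, rainbow angle = 40.646°.
At 644 nm (n = 1.332): cos²i = 0.25807 → i = 59.469°, r = 40.290°, D_min = 137.776°, rainbow angle = 42.224°.
Angular width = |40.646° − 42.224°| = 1.578°.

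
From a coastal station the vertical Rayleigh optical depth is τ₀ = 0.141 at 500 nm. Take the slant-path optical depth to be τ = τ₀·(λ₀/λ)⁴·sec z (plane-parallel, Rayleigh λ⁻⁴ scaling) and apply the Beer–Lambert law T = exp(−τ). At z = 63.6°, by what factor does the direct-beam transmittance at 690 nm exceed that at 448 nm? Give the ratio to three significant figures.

1.50

Airmass: sec 63.6° = 2.2490.
τ(690 nm) = 0.141 × (500/690)⁴ × 2.2490 = 0.141 × 0.2757 × 2.2490 = 0.0874.
τ(448 nm) = 0.141 × (500/448)⁴ × 2.2490 = 0.141 × 1.5516 × 2.2490 = 0.4920.
T(690)/T(448) = exp(τ_B − τ_A) = exp(0.4046) = 1.4987.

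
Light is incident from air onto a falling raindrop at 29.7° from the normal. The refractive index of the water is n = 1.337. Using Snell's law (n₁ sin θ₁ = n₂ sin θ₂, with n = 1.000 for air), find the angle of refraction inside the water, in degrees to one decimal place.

21.8°

Snell: sin θ_r = sin θ_i / n = sin 29.7° / 1.337 = 0.4955 / 1.337 = 0.3706.
θ_r = arcsin(0.3706) = 21.75°.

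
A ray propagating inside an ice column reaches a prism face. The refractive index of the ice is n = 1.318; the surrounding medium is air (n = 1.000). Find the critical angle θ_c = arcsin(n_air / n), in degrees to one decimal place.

sin θ_c = n_air / n = 1.000 / 1.318 = 0.7587.
θ_c = arcsin(0.7587) = 49.35°.

49.4°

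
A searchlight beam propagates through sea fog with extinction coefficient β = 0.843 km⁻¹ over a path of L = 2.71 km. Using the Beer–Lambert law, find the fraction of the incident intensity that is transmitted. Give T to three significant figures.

0.102

τ = β·L = 0.843 × 2.71 = 2.2845.
T = exp(−2.2845) = 0.1018.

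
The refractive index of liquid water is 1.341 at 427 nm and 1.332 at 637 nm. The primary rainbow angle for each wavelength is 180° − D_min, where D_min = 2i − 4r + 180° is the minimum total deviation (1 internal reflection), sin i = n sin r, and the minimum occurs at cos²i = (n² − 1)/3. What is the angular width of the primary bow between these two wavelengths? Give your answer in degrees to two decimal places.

1.29°

At 427 nm (n = 1.341): cos²i = 0.26609 → i = 58.946°, r = 39.705°, D_min = 139.071°, rainbow angle = 40.929°.
At 637 nm (n = 1.332): cos²i = 0.25807 → i = 59.469°, r = 40.290°, D_min = 137.776°, rainbow angle = 42.224°.
Angular width = |40.929° − 42.224°| = 1.295°.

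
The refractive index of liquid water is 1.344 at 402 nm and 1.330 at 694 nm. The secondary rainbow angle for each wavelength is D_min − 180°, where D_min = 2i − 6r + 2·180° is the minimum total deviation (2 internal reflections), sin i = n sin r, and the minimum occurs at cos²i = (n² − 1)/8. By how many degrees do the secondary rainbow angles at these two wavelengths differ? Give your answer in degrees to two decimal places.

At 402 nm (n = 1.344): cos²i = 0.10079 → i = 71.490°, r = 44.874°, D_min = 233.733°, rainbow angle = 53.733°.
At 694 nm (n = 1.330): cos²i = 0.09611 → i = 71.940°, r = 45.630°, D_min = 230.101°, rainbow angle = 50.101°.
Angular width = |53.733° − 50.101°| = 3.632°.

3.63°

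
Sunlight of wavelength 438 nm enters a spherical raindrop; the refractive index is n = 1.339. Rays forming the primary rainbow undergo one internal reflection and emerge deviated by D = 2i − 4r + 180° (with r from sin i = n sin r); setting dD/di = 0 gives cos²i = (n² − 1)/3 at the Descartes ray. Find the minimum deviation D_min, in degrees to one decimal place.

cos²i = (1.79292 − 1)/3 = 0.26431; i = arccos(0.51411) = 59.062°.
sin r = sin 59.062°/1.339 = 0.64057; r = 39.834°.
D_min = 2·59.062° − 4·39.834° + 180° = 138.786°.

138.8°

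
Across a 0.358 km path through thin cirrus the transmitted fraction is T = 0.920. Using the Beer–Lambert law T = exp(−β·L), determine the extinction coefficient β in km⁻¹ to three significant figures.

Beer–Lambert: T = exp(−βL) ⇒ β = −ln(T)/L = −ln(0.920)/0.358 = 0.0834/0.358 = 0.2329 km⁻¹.

0.233 km⁻¹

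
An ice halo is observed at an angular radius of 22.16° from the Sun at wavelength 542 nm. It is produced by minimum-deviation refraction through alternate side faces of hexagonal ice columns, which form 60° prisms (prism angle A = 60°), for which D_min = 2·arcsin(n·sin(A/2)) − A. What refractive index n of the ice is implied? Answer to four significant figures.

1.314

Rearranging: n = sin((D_min + A)/2) / sin(A/2).
(D_min + A)/2 = (22.16° + 60°)/2 = 41.080°.
n = sin 41.080° / sin 30° = 0.6571 / 0.5000 = 1.3142.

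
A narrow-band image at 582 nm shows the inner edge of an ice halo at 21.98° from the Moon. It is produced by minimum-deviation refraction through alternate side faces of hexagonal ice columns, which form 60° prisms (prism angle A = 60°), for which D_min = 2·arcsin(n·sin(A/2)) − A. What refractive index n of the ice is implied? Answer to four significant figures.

1.312

Rearranging: n = sin((D_min + A)/2) / sin(A/2).
(D_min + A)/2 = (21.98° + 60°)/2 = 40.990°.
n = sin 40.990° / sin 30° = 0.6559 / 0.5000 = 1.3119.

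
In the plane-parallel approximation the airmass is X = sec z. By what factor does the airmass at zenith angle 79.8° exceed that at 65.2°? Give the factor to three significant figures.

2.37

X(79.8°)/X(65.2°) = sec 79.8° / sec 65.2° = cos 65.2° / cos 79.8° = 0.4195/0.1771 = 2.3687.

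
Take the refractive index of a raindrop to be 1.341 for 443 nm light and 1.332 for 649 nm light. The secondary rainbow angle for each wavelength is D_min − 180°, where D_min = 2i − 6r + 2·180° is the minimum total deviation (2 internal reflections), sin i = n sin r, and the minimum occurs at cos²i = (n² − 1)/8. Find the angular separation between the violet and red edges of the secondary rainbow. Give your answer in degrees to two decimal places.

At 443 nm (n = 1.341): cos²i = 0.09979 → i = 71.586°, r = 45.034°, D_min = 232.966°, rainbow angle = 52.966°.
At 649 nm (n = 1.332): cos²i = 0.09678 → i = 71.875°, r = 45.520°, D_min = 230.628°, rainbow angle = 50.628°.
Angular width = |52.966° − 50.628°| = 2.337°.

2.34°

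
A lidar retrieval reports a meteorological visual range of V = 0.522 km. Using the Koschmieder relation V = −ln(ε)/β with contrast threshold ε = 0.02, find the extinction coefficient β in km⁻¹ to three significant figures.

7.49 km⁻¹

β = −ln(0.02) / V = 3.912 / 0.522 = 7.4943 km⁻¹.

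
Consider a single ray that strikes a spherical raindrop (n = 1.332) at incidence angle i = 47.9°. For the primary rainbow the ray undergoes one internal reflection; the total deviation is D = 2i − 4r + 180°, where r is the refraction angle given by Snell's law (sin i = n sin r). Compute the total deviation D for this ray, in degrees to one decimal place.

140.4°

sin r = sin 47.9° / 1.332 = 0.7420/1.332 = 0.5570; r = 33.85°.
D = 2·47.9° − 4·33.85° + 180° = 95.80° − 135.41° + 180° = 140.39°.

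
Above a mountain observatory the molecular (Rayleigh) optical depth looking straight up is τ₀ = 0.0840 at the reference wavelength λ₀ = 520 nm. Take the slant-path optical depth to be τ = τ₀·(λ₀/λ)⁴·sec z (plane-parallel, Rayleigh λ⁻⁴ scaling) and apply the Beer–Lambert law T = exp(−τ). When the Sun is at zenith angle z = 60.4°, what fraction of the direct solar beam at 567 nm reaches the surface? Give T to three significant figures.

sec 60.4° = 2.0245.
τ = 0.0840 × (520/567)⁴ × 2.0245 = 0.0840 × 0.7074 × 2.0245 = 0.1203.
T = exp(−0.1203) = 0.8866.

0.887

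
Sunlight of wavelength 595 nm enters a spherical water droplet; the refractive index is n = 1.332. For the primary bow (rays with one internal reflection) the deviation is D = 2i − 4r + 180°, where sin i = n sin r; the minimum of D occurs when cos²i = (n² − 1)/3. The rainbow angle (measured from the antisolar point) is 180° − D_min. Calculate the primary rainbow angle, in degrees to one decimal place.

42.2°

cos²i = (1.77422 − 1)/3 = 0.25807; i = arccos(0.50801) = 59.469°.
sin r = sin 59.469°/1.332 = 0.64666; r = 40.290°.
D_min = 2·59.469° − 4·40.290° + 180° = 137.776°.
Rainbow angle = 180° − D_min = 42.224°.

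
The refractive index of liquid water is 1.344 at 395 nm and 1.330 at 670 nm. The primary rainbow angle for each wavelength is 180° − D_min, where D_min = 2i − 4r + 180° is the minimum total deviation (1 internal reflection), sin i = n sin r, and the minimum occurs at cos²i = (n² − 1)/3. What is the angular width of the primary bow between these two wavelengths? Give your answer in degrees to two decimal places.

At 395 nm (n = 1.344): cos²i = 0.26878 → i = 58.772°, r = 39.512°, D_min = 139.495°, rainbow angle = 40.505°.
At 670 nm (n = 1.330): cos²i = 0.25630 → i = 59.585°, r = 40.422°, D_min = 137.484°, rainbow angle = 42.516°.
Angular width = |40.505° − 42.516°| = 2.011°.

2.01°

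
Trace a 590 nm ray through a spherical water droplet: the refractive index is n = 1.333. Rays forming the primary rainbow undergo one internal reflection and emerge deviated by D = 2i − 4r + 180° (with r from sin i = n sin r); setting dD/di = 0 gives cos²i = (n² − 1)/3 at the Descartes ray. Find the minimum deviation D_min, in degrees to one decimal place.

cos²i = (1.77689 − 1)/3 = 0.25896; i = arccos(0.50888) = 59.410°.
sin r = sin 59.410°/1.333 = 0.64579; r = 40.225°.
D_min = 2·59.410° − 4·40.225° + 180° = 137.922°.

137.9°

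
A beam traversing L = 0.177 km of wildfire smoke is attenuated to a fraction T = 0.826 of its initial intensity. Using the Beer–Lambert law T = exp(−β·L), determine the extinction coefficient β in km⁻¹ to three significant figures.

Beer–Lambert: T = exp(−βL) ⇒ β = −ln(T)/L = −ln(0.826)/0.177 = 0.1912/0.177 = 1.08 km⁻¹.

1.08 km⁻¹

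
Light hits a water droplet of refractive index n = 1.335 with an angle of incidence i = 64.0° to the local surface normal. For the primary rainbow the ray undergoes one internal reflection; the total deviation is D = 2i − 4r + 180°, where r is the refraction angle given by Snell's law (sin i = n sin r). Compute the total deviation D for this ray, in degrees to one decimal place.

138.7°

sin r = sin 64.0° / 1.335 = 0.8988/1.335 = 0.6733; r = 42.32°.
D = 2·64.0° − 4·42.32° + 180° = 128.00° − 169.27° + 180° = 138.73°.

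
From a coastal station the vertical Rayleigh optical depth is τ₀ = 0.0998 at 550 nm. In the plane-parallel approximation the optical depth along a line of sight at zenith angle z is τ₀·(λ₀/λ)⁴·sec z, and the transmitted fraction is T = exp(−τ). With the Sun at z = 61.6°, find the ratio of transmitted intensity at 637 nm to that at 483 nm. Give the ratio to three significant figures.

1.27

Airmass: sec 61.6° = 2.1025.
τ(637 nm) = 0.0998 × (550/637)⁴ × 2.1025 = 0.0998 × 0.5558 × 2.1025 = 0.1166.
τ(483 nm) = 0.0998 × (550/483)⁴ × 2.1025 = 0.0998 × 1.6814 × 2.1025 = 0.3528.
T(637)/T(483) = exp(τ_B − τ_A) = exp(0.2362) = 1.2664.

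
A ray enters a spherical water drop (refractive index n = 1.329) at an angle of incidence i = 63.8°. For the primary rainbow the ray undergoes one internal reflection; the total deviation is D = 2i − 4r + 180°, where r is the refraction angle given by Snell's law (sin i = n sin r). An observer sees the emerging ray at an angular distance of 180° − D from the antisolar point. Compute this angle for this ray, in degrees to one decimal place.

sin r = sin 63.8° / 1.329 = 0.8973/1.329 = 0.6751; r = 42.46°.
D = 2·63.8° − 4·42.46° + 180° = 127.60° − 169.86° + 180° = 137.74°.
Angle from antisolar point = 180° − D = 42.26°.

42.3°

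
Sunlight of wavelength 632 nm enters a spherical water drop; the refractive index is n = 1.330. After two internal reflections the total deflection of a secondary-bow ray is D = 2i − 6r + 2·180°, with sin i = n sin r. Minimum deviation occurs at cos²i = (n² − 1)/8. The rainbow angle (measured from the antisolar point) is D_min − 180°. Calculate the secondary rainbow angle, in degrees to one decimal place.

50.1°

cos²i = (1.76890 − 1)/8 = 0.09611; i = arccos(0.31002) = 71.940°.
sin r = sin 71.940°/1.330 = 0.71483; r = 45.630°.
D_min = 2·71.940° − 6·45.630° + 360° = 230.101°.
Rainbow angle = D_min − 180° = 50.101°.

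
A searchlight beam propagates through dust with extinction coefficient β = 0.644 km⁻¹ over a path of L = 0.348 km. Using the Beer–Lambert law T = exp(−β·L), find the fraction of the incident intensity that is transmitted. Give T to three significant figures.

0.799

τ = β·L = 0.644 × 0.348 = 0.2241.
T = exp(−0.2241) = 0.7992.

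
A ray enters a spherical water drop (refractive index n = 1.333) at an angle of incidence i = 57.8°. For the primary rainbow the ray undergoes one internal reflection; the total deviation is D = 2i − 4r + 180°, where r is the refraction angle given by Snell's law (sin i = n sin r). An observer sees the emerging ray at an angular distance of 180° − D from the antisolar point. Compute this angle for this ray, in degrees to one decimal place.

sin r = sin 57.8° / 1.333 = 0.8462/1.333 = 0.6348; r = 39.41°.
D = 2·57.8° − 4·39.41° + 180° = 115.60° − 157.62° + 180° = 137.98°.
Angle from antisolar point = 180° − D = 42.02°.

42.0°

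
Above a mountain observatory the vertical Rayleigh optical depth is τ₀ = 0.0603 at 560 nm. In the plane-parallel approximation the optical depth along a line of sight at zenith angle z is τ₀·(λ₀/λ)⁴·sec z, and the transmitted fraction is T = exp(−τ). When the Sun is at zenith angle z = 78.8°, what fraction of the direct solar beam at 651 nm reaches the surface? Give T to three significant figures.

0.844

sec 78.8° = 5.1484.
τ = 0.0603 × (560/651)⁴ × 5.1484 = 0.0603 × 0.5476 × 5.1484 = 0.1700.
T = exp(−0.1700) = 0.8437.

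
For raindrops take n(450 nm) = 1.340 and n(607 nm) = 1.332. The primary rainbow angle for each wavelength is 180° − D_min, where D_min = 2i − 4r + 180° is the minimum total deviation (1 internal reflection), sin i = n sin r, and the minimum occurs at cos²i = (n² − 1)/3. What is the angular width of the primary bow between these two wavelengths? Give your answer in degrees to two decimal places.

At 450 nm (n = 1.340): cos²i = 0.26520 → i = 59.004°, r = 39.770°, D_min = 138.929°, rainbow angle = 41.071°.
At 607 nm (n = 1.332): cos²i = 0.25807 → i = 59.469°, r = 40.290°, D_min = 137.776°, rainbow angle = 42.224°.
Angular width = |41.071° − 42.224°| = 1.153°.

1.15°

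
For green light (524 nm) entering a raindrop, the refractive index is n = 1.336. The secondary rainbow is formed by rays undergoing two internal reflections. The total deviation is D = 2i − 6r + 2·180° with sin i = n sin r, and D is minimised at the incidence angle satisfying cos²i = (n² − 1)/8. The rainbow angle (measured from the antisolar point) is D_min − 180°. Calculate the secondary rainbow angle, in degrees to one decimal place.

cos²i = (1.78490 − 1)/8 = 0.09811; i = arccos(0.31323) = 71.746°.
sin r = sin 71.746°/1.336 = 0.71084; r = 45.303°.
D_min = 2·71.746° − 6·45.303° + 360° = 231.674°.
Rainbow angle = D_min − 180° = 51.674°.

51.7°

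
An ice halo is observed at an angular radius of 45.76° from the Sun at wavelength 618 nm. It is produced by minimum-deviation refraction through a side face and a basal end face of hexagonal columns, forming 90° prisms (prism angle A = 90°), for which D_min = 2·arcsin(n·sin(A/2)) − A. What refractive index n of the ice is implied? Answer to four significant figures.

Rearranging: n = sin((D_min + A)/2) / sin(A/2).
(D_min + A)/2 = (45.76° + 90°)/2 = 67.880°.
n = sin 67.880° / sin 45° = 0.9264 / 0.7071 = 1.3101.

1.310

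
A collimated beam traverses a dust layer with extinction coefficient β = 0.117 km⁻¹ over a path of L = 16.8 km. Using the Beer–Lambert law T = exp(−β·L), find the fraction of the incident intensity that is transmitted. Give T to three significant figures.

τ = β·L = 0.117 × 16.8 = 1.9656.
T = exp(−1.9656) = 0.1401.

0.140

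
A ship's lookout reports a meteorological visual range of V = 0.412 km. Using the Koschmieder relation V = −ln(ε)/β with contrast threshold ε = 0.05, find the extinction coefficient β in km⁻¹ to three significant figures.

7.27 km⁻¹

β = −ln(0.05) / V = 2.996 / 0.412 = 7.2712 km⁻¹.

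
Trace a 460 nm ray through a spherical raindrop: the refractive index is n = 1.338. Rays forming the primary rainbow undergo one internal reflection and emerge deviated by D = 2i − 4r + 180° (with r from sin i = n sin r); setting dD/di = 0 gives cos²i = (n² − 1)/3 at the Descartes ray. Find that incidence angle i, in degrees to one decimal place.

59.1°

cos²i = (1.338² − 1)/3 = (1.79024 − 1)/3 = 0.26341.
cos i = 0.51324, so i = 59.120°.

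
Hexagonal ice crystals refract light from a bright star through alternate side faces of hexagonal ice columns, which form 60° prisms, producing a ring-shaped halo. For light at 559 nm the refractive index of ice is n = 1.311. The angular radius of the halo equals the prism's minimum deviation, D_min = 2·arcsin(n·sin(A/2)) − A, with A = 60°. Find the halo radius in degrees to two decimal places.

21.92°

n·sin(A/2) = 1.311 × sin 30° = 1.311 × 0.5000 = 0.6555.
D_min = 2·arcsin(0.6555) − 60° = 2 × 40.958° − 60° = 21.915°.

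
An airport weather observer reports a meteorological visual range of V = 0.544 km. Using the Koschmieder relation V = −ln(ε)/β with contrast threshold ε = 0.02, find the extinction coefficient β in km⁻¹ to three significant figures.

7.19 km⁻¹

β = −ln(0.02) / V = 3.912 / 0.544 = 7.1912 km⁻¹.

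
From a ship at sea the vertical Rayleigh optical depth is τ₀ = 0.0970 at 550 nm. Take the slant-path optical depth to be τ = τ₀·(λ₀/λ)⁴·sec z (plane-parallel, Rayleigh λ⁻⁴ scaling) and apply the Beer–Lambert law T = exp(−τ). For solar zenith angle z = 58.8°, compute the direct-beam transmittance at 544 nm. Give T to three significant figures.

sec 58.8° = 1.9304.
τ = 0.0970 × (550/544)⁴ × 1.9304 = 0.0970 × 1.0449 × 1.9304 = 0.1956.
T = exp(−0.1956) = 0.8223.

0.822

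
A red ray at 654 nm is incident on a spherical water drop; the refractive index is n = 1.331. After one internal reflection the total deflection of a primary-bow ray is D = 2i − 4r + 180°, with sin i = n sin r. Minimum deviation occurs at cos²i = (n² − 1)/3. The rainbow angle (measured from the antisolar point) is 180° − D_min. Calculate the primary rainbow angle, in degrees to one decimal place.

42.4°

cos²i = (1.77156 − 1)/3 = 0.25719; i = arccos(0.50714) = 59.527°.
sin r = sin 59.527°/1.331 = 0.64753; r = 40.356°.
D_min = 2·59.527° − 4·40.356° + 180° = 137.630°.
Rainbow angle = 180° − D_min = 42.370°.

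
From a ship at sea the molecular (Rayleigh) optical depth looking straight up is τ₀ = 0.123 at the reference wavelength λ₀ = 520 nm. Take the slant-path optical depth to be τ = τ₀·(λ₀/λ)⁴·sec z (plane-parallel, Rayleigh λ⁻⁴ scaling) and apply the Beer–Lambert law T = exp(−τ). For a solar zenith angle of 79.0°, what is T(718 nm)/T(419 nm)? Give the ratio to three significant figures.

Airmass: sec 79.0° = 5.2408.
τ(718 nm) = 0.123 × (520/718)⁴ × 5.2408 = 0.123 × 0.2751 × 5.2408 = 0.1773.
τ(419 nm) = 0.123 × (520/419)⁴ × 5.2408 = 0.123 × 2.3722 × 5.2408 = 1.5292.
T(718)/T(419) = exp(τ_B − τ_A) = exp(1.3519) = 3.8646.

3.86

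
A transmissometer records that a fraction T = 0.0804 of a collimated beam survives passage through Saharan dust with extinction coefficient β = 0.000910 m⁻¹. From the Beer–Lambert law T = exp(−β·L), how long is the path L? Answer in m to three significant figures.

Beer–Lambert: T = exp(−βL) ⇒ L = −ln(T)/β = −ln(0.0804)/0.000910 = 2.5207/0.000910 = 2770 m.

2770 m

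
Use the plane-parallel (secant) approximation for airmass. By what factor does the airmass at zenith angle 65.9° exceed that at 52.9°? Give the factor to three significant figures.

X(65.9°)/X(52.9°) = sec 65.9° / sec 52.9° = cos 52.9° / cos 65.9° = 0.6032/0.4083 = 1.4773.

1.48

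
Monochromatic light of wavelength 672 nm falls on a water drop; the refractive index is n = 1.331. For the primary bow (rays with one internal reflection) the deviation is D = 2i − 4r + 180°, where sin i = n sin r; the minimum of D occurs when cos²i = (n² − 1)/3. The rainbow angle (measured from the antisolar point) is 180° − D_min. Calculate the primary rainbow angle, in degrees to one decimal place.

cos²i = (1.77156 − 1)/3 = 0.25719; i = arccos(0.50714) = 59.527°.
sin r = sin 59.527°/1.331 = 0.64753; r = 40.356°.
D_min = 2·59.527° − 4·40.356° + 180° = 137.630°.
Rainbow angle = 180° − D_min = 42.370°.

42.4°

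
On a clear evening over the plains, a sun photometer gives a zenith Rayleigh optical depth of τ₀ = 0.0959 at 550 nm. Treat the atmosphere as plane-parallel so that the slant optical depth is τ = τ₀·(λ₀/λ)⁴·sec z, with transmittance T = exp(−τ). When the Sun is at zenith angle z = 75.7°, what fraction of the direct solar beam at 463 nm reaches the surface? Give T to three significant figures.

sec 75.7° = 4.0486.
τ = 0.0959 × (550/463)⁴ × 4.0486 = 0.0959 × 1.9913 × 4.0486 = 0.7731.
T = exp(−0.7731) = 0.4616.

0.462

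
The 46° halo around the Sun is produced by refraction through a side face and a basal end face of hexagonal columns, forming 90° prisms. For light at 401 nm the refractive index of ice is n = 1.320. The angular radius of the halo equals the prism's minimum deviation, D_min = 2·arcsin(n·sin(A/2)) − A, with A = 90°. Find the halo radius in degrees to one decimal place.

n·sin(A/2) = 1.320 × sin 45° = 1.320 × 0.7071 = 0.9334.
D_min = 2·arcsin(0.9334) − 90° = 2 × 68.968° − 90° = 47.936°.

47.9°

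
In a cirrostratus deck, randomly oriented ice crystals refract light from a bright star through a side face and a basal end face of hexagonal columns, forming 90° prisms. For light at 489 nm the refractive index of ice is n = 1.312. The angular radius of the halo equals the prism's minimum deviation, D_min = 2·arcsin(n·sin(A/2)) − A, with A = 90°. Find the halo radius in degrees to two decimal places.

n·sin(A/2) = 1.312 × sin 45° = 1.312 × 0.7071 = 0.9277.
D_min = 2·arcsin(0.9277) − 90° = 2 × 68.083° − 90° = 46.166°.

46.17°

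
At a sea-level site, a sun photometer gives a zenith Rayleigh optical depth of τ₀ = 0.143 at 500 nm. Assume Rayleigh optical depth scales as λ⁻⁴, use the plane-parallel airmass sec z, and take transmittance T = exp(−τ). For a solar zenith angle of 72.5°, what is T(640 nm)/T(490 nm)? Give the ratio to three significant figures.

Airmass: sec 72.5° = 3.3255.
τ(640 nm) = 0.143 × (500/640)⁴ × 3.3255 = 0.143 × 0.3725 × 3.3255 = 0.1772.
τ(490 nm) = 0.143 × (500/490)⁴ × 3.3255 = 0.143 × 1.0842 × 3.3255 = 0.5156.
T(640)/T(490) = exp(τ_B − τ_A) = exp(0.3384) = 1.4027.

1.40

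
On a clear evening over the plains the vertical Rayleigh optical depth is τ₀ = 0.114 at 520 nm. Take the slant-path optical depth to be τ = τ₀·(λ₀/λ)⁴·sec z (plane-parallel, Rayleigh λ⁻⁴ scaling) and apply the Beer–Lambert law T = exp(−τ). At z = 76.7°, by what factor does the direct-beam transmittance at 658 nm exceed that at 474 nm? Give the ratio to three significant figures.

1.69

Airmass: sec 76.7° = 4.3469.
τ(658 nm) = 0.114 × (520/658)⁴ × 4.3469 = 0.114 × 0.3900 × 4.3469 = 0.1933.
τ(474 nm) = 0.114 × (520/474)⁴ × 4.3469 = 0.114 × 1.4484 × 4.3469 = 0.7178.
T(658)/T(474) = exp(τ_B − τ_A) = exp(0.5245) = 1.6896.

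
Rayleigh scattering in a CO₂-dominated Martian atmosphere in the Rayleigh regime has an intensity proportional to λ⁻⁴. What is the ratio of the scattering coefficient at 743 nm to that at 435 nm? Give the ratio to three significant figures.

Rayleigh scattering ∝ λ⁻⁴, so the ratio of coefficients is the inverse fourth power of the wavelength ratio.
σ(743)/σ(435) = (435/743)⁴ = (0.5855)⁴ = 0.1175.

0.117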